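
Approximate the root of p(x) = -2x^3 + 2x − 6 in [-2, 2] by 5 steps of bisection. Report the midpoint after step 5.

midpoint 0: p = -6 < 0 → [-2, 0]
midpoint -1: p = -6 < 0 → [-2, -1]
midpoint -1.5: p = -2.25 < 0 → [-2, -1.5]
midpoint -1.75: p = 1.2188 > 0 → [-1.75, -1.5]
midpoint -1.625: p = -0.668 < 0 → [-1.75, -1.625]

-1.625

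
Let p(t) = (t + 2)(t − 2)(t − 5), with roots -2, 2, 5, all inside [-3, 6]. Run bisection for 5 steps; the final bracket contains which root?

-2

p(1.5) = 6.125 > 0, so the root lies in [-3, 1.5]
p(-0.75) = 19.765625 > 0, so the root lies in [-3, -0.75]
p(-1.875) = 3.330078 > 0, so the root lies in [-3, -1.875]
p(-2.4375) = -14.4392 < 0, so the root lies in [-2.4375, -1.875]
p(-2.15625) = -4.6474 < 0, so the root lies in [-2.15625, -1.875]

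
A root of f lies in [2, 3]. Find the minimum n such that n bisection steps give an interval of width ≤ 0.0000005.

21

Width after n steps is 1/2^n. Need 2^n ≥ 1/0.0000005 = 2000000.
2^20 = 1048576 < 2000000 ≤ 2^21 = 2097152, so n = 21.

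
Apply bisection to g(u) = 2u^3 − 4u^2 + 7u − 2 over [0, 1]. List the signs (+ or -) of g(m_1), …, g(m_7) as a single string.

+-+-+--

g(0.5) = 0.75 > 0, so the root lies in [0, 0.5]
g(0.25) = -0.46875 < 0, so the root lies in [0.25, 0.5]
g(0.375) = 0.167969 > 0, so the root lies in [0.25, 0.375]
g(0.3125) = -0.1421 < 0, so the root lies in [0.3125, 0.375]
g(0.34375) = 0.0148 > 0, so the root lies in [0.3125, 0.34375]
g(0.328125) = -0.0631 < 0, so the root lies in [0.328125, 0.34375]
g(0.3359375) = -0.024 < 0, so the root lies in [0.3359375, 0.34375]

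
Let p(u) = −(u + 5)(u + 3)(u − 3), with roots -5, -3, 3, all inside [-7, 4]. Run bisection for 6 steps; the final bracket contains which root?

u = -1.5 gives p = 23.625, positive; keep [-1.5, 4]
u = 1.25 gives p = 46.484375, positive; keep [1.25, 4]
u = 2.625 gives p = 16.083984, positive; keep [2.625, 4]
u = 3.3125 gives p = -16.3977, negative; keep [2.625, 3.3125]
u = 2.96875 gives p = 1.4864, positive; keep [2.96875, 3.3125]
u = 3.140625 gives p = -7.0296, negative; keep [2.96875, 3.140625]

3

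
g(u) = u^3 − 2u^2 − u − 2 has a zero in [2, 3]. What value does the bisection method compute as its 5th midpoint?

2.65625

g(2.5) = -1.375 < 0, so the root lies in [2.5, 3]
g(2.75) = 0.921875 > 0, so the root lies in [2.5, 2.75]
g(2.625) = -0.318359 < 0, so the root lies in [2.625, 2.75]
g(2.6875) = 0.2781 > 0, so the root lies in [2.625, 2.6875]
g(2.65625) = -0.026 < 0, so the root lies in [2.65625, 2.6875]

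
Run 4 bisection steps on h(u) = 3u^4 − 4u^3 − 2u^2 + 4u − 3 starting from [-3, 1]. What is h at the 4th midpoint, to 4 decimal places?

4.0117

u = -1 gives h = -2, negative; keep [-3, -1]
u = -2 gives h = 61, positive; keep [-2, -1]
u = -1.5 gives h = 15.1875, positive; keep [-1.5, -1]
u = -1.25 gives h = 4.0117, positive; keep [-1.25, -1]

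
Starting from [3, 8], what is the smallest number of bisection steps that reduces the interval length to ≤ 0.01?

9

Width after n steps is 5/2^n. Need 2^n ≥ 5/0.01 = 500.
2^8 = 256 < 500 ≤ 2^9 = 512, so n = 9.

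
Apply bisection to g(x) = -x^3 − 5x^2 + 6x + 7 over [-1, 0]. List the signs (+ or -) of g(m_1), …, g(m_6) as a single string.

++----

m = -0.5, g(m) = 2.875 (+); new bracket [-1, -0.5]
m = -0.75, g(m) = 0.109375 (+); new bracket [-1, -0.75]
m = -0.875, g(m) = -1.408203 (−); new bracket [-0.875, -0.75]
m = -0.8125, g(m) = -0.6394 (−); new bracket [-0.8125, -0.75]
m = -0.78125, g(m) = -0.2624 (−); new bracket [-0.78125, -0.75]
m = -0.765625, g(m) = -0.0759 (−); new bracket [-0.765625, -0.75]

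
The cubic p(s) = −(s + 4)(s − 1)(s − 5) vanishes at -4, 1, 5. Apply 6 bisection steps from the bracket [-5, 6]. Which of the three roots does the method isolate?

midpoint 0.5: p = -10.125 < 0 → [-5, 0.5]
midpoint -2.25: p = -41.234375 < 0 → [-5, -2.25]
midpoint -3.625: p = -14.958984 < 0 → [-5, -3.625]
midpoint -4.3125: p = 15.4602 > 0 → [-4.3125, -3.625]
midpoint -3.96875: p = -1.3926 < 0 → [-4.3125, -3.96875]
midpoint -4.140625: p = 6.6078 > 0 → [-4.140625, -3.96875]

-4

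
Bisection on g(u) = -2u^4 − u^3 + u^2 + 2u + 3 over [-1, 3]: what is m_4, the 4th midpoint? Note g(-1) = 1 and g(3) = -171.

g(1) = 3 > 0, so the root lies in [1, 3]
g(2) = -29 < 0, so the root lies in [1, 2]
g(1.5) = -5.25 < 0, so the root lies in [1, 1.5]
g(1.25) = 0.2266 > 0, so the root lies in [1.25, 1.5]

1.25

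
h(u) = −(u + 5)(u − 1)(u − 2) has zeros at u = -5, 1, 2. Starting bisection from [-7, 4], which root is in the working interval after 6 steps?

-5

midpoint -1.5: h = -30.625 < 0 → [-7, -1.5]
midpoint -4.25: h = -24.609375 < 0 → [-7, -4.25]
midpoint -5.625: h = 31.572266 > 0 → [-5.625, -4.25]
midpoint -4.9375: h = -2.5745 < 0 → [-5.625, -4.9375]
midpoint -5.28125: h = 12.8631 > 0 → [-5.28125, -4.9375]
midpoint -5.109375: h = 4.7506 > 0 → [-5.109375, -4.9375]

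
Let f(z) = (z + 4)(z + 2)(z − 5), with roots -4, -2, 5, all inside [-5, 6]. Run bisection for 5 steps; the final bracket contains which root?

5

f(0.5) = -50.625 < 0, so the root lies in [0.5, 6]
f(3.25) = -66.609375 < 0, so the root lies in [3.25, 6]
f(4.625) = -21.427734 < 0, so the root lies in [4.625, 6]
f(5.3125) = 21.2805 > 0, so the root lies in [4.625, 5.3125]
f(4.96875) = -1.9532 < 0, so the root lies in [4.96875, 5.3125]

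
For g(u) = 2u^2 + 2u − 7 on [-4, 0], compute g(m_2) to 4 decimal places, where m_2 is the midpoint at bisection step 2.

5.0000

m = -2, g(m) = -3 (−); new bracket [-4, -2]
m = -3, g(m) = 5 (+); new bracket [-3, -2]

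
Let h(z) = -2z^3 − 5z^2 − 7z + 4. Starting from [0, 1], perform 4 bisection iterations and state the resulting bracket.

[0.375, 0.4375]

z = 0.5 gives h = -1, negative; keep [0, 0.5]
z = 0.25 gives h = 1.90625, positive; keep [0.25, 0.5]
z = 0.375 gives h = 0.566406, positive; keep [0.375, 0.5]
z = 0.4375 gives h = -0.187, negative; keep [0.375, 0.4375]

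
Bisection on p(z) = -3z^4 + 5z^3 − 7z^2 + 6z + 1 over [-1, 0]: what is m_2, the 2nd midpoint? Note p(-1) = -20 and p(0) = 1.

-0.25

p(-0.5) = -4.5625 < 0, so the root lies in [-0.5, 0]
p(-0.25) = -1.027344 < 0, so the root lies in [-0.25, 0]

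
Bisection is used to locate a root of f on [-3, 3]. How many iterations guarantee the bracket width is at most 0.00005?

Width after n steps is 6/2^n. Need 2^n ≥ 6/0.00005 = 120000.
2^16 = 65536 < 120000 ≤ 2^17 = 131072, so n = 17.

17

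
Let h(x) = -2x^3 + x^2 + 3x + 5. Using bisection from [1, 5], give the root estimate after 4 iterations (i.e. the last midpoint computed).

x = 3 gives h = -31, negative; keep [1, 3]
x = 2 gives h = -1, negative; keep [1, 2]
x = 1.5 gives h = 5, positive; keep [1.5, 2]
x = 1.75 gives h = 2.5938, positive; keep [1.75, 2]

1.75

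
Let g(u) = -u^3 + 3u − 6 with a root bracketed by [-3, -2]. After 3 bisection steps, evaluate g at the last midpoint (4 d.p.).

0.2715

m = -2.5, g(m) = 2.125 (+); new bracket [-2.5, -2]
m = -2.25, g(m) = -1.359375 (−); new bracket [-2.5, -2.25]
m = -2.375, g(m) = 0.271484 (+); new bracket [-2.375, -2.25]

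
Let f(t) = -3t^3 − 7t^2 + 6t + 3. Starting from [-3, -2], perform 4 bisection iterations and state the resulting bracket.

midpoint -2.5: f = -8.875 < 0 → [-3, -2.5]
midpoint -2.75: f = -4.046875 < 0 → [-3, -2.75]
midpoint -2.875: f = -0.818359 < 0 → [-3, -2.875]
midpoint -2.9375: f = 1.0149 > 0 → [-2.9375, -2.875]

[-2.9375, -2.875]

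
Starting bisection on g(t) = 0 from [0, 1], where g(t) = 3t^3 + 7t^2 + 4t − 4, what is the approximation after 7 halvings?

g(0.5) = 0.125 > 0, so the root lies in [0, 0.5]
g(0.25) = -2.515625 < 0, so the root lies in [0.25, 0.5]
g(0.375) = -1.357422 < 0, so the root lies in [0.375, 0.5]
g(0.4375) = -0.6589 < 0, so the root lies in [0.4375, 0.5]
g(0.46875) = -0.2779 < 0, so the root lies in [0.46875, 0.5]
g(0.484375) = -0.0792 < 0, so the root lies in [0.484375, 0.5]
g(0.4921875) = 0.0222 > 0, so the root lies in [0.484375, 0.4921875]

0.4921875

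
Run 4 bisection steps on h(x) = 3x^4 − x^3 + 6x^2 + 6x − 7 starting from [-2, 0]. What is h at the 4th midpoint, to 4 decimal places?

h(-1) = -3 < 0, so the root lies in [-2, -1]
h(-1.5) = 16.0625 > 0, so the root lies in [-1.5, -1]
h(-1.25) = 4.152344 > 0, so the root lies in [-1.25, -1]
h(-1.125) = 0.073 > 0, so the root lies in [-1.125, -1]

0.0730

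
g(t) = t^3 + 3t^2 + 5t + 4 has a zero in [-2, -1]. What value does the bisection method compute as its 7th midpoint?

-1.4609375

t = -1.5 gives g = -0.125, negative; keep [-1.5, -1]
t = -1.25 gives g = 0.484375, positive; keep [-1.5, -1.25]
t = -1.375 gives g = 0.197266, positive; keep [-1.5, -1.375]
t = -1.4375 gives g = 0.0413, positive; keep [-1.5, -1.4375]
t = -1.46875 gives g = -0.0405, negative; keep [-1.46875, -1.4375]
t = -1.453125 gives g = 0.0007, positive; keep [-1.46875, -1.453125]
t = -1.4609375 gives g = -0.0198, negative; keep [-1.4609375, -1.453125]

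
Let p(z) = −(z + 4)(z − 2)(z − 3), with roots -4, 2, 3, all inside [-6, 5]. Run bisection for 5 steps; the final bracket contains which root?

p(-0.5) = -30.625 < 0, so the root lies in [-6, -0.5]
p(-3.25) = -24.609375 < 0, so the root lies in [-6, -3.25]
p(-4.625) = 31.572266 > 0, so the root lies in [-4.625, -3.25]
p(-3.9375) = -2.5745 < 0, so the root lies in [-4.625, -3.9375]
p(-4.28125) = 12.8631 > 0, so the root lies in [-4.28125, -3.9375]

-4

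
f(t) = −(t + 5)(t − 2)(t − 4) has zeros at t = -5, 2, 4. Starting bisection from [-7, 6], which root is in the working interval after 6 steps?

-5

t = -0.5 gives f = -50.625, negative; keep [-7, -0.5]
t = -3.75 gives f = -55.703125, negative; keep [-7, -3.75]
t = -5.375 gives f = 25.927734, positive; keep [-5.375, -3.75]
t = -4.5625 gives f = -24.5837, negative; keep [-5.375, -4.5625]
t = -4.96875 gives f = -1.9532, negative; keep [-5.375, -4.96875]
t = -5.171875 gives f = 11.3059, positive; keep [-5.171875, -4.96875]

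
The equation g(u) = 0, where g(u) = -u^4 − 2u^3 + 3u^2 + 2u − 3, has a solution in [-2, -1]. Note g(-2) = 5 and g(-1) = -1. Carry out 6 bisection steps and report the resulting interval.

[-1.15625, -1.140625]

m = -1.5, g(m) = 2.4375 (+); new bracket [-1.5, -1]
m = -1.25, g(m) = 0.652344 (+); new bracket [-1.25, -1]
m = -1.125, g(m) = -0.207275 (−); new bracket [-1.25, -1.125]
m = -1.1875, g(m) = 0.216 (+); new bracket [-1.1875, -1.125]
m = -1.15625, g(m) = 0.0025 (+); new bracket [-1.15625, -1.125]
m = -1.140625, g(m) = -0.1029 (−); new bracket [-1.15625, -1.140625]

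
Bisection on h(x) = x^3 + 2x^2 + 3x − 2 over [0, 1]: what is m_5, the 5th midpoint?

0.46875

h(0.5) = 0.125 > 0, so the root lies in [0, 0.5]
h(0.25) = -1.109375 < 0, so the root lies in [0.25, 0.5]
h(0.375) = -0.541016 < 0, so the root lies in [0.375, 0.5]
h(0.4375) = -0.2209 < 0, so the root lies in [0.4375, 0.5]
h(0.46875) = -0.0513 < 0, so the root lies in [0.46875, 0.5]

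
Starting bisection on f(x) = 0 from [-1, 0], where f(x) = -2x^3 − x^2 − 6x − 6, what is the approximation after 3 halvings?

-0.875

x = -0.5 gives f = -3, negative; keep [-1, -0.5]
x = -0.75 gives f = -1.21875, negative; keep [-1, -0.75]
x = -0.875 gives f = -0.175781, negative; keep [-1, -0.875]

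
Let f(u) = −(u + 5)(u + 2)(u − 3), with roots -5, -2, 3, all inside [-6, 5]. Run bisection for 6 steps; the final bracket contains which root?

midpoint -0.5: f = 23.625 > 0 → [-0.5, 5]
midpoint 2.25: f = 23.109375 > 0 → [2.25, 5]
midpoint 3.625: f = -30.322266 < 0 → [2.25, 3.625]
midpoint 2.9375: f = 2.4495 > 0 → [2.9375, 3.625]
midpoint 3.28125: f = -12.3006 < 0 → [2.9375, 3.28125]
midpoint 3.109375: f = -4.5318 < 0 → [2.9375, 3.109375]

3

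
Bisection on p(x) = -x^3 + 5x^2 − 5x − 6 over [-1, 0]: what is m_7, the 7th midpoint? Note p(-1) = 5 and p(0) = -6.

-0.6796875

midpoint -0.5: p = -2.125 < 0 → [-1, -0.5]
midpoint -0.75: p = 0.984375 > 0 → [-0.75, -0.5]
midpoint -0.625: p = -0.677734 < 0 → [-0.75, -0.625]
midpoint -0.6875: p = 0.1257 > 0 → [-0.6875, -0.625]
midpoint -0.65625: p = -0.2828 < 0 → [-0.6875, -0.65625]
midpoint -0.671875: p = -0.0802 < 0 → [-0.6875, -0.671875]
midpoint -0.6796875: p = 0.0223 > 0 → [-0.6796875, -0.671875]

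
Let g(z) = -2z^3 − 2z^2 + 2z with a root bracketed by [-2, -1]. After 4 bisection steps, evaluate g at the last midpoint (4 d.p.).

m = -1.5, g(m) = -0.75 (−); new bracket [-2, -1.5]
m = -1.75, g(m) = 1.09375 (+); new bracket [-1.75, -1.5]
m = -1.625, g(m) = 0.050781 (+); new bracket [-1.625, -1.5]
m = -1.5625, g(m) = -0.3784 (−); new bracket [-1.625, -1.5625]

-0.3784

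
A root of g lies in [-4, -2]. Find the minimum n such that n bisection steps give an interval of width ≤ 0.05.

6

Width after n steps is 2/2^n. Need 2^n ≥ 2/0.05 = 40.
2^5 = 32 < 40 ≤ 2^6 = 64, so n = 6.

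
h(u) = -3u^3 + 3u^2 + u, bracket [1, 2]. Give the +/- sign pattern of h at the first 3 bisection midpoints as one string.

u = 1.5 gives h = -1.875, negative; keep [1, 1.5]
u = 1.25 gives h = 0.078125, positive; keep [1.25, 1.5]
u = 1.375 gives h = -0.751953, negative; keep [1.25, 1.375]

-+-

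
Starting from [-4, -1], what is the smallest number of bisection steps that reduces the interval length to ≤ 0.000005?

Width after n steps is 3/2^n. Need 2^n ≥ 3/0.000005 = 600000.
2^19 = 524288 < 600000 ≤ 2^20 = 1048576, so n = 20.

20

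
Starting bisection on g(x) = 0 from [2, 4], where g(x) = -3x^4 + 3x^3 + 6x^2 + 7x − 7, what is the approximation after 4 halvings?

x = 3 gives g = -94, negative; keep [2, 3]
x = 2.5 gives g = -22.3125, negative; keep [2, 2.5]
x = 2.25 gives g = -3.589844, negative; keep [2, 2.25]
x = 2.125 gives g = 2.5833, positive; keep [2.125, 2.25]

2.125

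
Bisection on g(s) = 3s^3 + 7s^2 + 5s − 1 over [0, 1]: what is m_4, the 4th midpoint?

0.1875

s = 0.5 gives g = 3.625, positive; keep [0, 0.5]
s = 0.25 gives g = 0.734375, positive; keep [0, 0.25]
s = 0.125 gives g = -0.259766, negative; keep [0.125, 0.25]
s = 0.1875 gives g = 0.2034, positive; keep [0.125, 0.1875]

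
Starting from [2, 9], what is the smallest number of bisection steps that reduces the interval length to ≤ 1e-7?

27

Width after n steps is 7/2^n. Need 2^n ≥ 7/1e-7 = 70000000.
2^26 = 67108864 < 70000000 ≤ 2^27 = 134217728, so n = 27.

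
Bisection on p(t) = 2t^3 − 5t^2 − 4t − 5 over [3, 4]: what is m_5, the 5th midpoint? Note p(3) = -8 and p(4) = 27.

3.34375

p(3.5) = 5.5 > 0, so the root lies in [3, 3.5]
p(3.25) = -2.15625 < 0, so the root lies in [3.25, 3.5]
p(3.375) = 1.433594 > 0, so the root lies in [3.25, 3.375]
p(3.3125) = -0.4194 < 0, so the root lies in [3.3125, 3.375]
p(3.34375) = 0.4924 > 0, so the root lies in [3.3125, 3.34375]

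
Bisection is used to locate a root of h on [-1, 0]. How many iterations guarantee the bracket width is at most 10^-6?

Width after n steps is 1/2^n. Need 2^n ≥ 1/10^-6 = 1000000.
2^19 = 524288 < 1000000 ≤ 2^20 = 1048576, so n = 20.

20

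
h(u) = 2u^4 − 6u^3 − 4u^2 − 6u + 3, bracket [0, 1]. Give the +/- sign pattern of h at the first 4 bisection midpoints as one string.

-+-+

u = 0.5 gives h = -1.625, negative; keep [0, 0.5]
u = 0.25 gives h = 1.164062, positive; keep [0.25, 0.5]
u = 0.375 gives h = -0.089355, negative; keep [0.25, 0.375]
u = 0.3125 gives h = 0.5703, positive; keep [0.3125, 0.375]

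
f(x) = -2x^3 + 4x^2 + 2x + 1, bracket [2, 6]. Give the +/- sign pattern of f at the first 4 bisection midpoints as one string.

midpoint 4: f = -55 < 0 → [2, 4]
midpoint 3: f = -11 < 0 → [2, 3]
midpoint 2.5: f = -0.25 < 0 → [2, 2.5]
midpoint 2.25: f = 2.9688 > 0 → [2.25, 2.5]

---+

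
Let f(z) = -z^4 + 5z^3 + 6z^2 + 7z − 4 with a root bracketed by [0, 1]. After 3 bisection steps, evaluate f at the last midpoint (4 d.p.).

z = 0.5 gives f = 1.5625, positive; keep [0, 0.5]
z = 0.25 gives f = -1.800781, negative; keep [0.25, 0.5]
z = 0.375 gives f = -0.287354, negative; keep [0.375, 0.5]

-0.2874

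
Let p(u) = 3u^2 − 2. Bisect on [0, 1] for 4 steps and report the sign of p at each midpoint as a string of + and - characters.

--+-

midpoint 0.5: p = -1.25 < 0 → [0.5, 1]
midpoint 0.75: p = -0.3125 < 0 → [0.75, 1]
midpoint 0.875: p = 0.296875 > 0 → [0.75, 0.875]
midpoint 0.8125: p = -0.0195 < 0 → [0.8125, 0.875]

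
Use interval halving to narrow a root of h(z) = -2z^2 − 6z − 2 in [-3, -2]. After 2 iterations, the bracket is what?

h(-2.5) = 0.5 > 0, so the root lies in [-3, -2.5]
h(-2.75) = -0.625 < 0, so the root lies in [-2.75, -2.5]

[-2.75, -2.5]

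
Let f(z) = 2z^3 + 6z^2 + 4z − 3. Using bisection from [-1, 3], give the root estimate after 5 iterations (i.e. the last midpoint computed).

f(1) = 9 > 0, so the root lies in [-1, 1]
f(0) = -3 < 0, so the root lies in [0, 1]
f(0.5) = 0.75 > 0, so the root lies in [0, 0.5]
f(0.25) = -1.5938 < 0, so the root lies in [0.25, 0.5]
f(0.375) = -0.5508 < 0, so the root lies in [0.375, 0.5]

0.375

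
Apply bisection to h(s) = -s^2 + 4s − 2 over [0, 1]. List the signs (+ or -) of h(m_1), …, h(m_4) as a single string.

-++-

midpoint 0.5: h = -0.25 < 0 → [0.5, 1]
midpoint 0.75: h = 0.4375 > 0 → [0.5, 0.75]
midpoint 0.625: h = 0.109375 > 0 → [0.5, 0.625]
midpoint 0.5625: h = -0.0664 < 0 → [0.5625, 0.625]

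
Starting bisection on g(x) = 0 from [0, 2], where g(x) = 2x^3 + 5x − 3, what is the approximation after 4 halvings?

0.625

m = 1, g(m) = 4 (+); new bracket [0, 1]
m = 0.5, g(m) = -0.25 (−); new bracket [0.5, 1]
m = 0.75, g(m) = 1.59375 (+); new bracket [0.5, 0.75]
m = 0.625, g(m) = 0.6133 (+); new bracket [0.5, 0.625]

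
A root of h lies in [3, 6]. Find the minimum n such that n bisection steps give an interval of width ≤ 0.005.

10

Width after n steps is 3/2^n. Need 2^n ≥ 3/0.005 = 600.
2^9 = 512 < 600 ≤ 2^10 = 1024, so n = 10.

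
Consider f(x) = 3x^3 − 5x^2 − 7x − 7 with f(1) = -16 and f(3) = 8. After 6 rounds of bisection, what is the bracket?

[2.78125, 2.8125]

midpoint 2: f = -17 < 0 → [2, 3]
midpoint 2.5: f = -8.875 < 0 → [2.5, 3]
midpoint 2.75: f = -1.671875 < 0 → [2.75, 3]
midpoint 2.875: f = 2.8379 > 0 → [2.75, 2.875]
midpoint 2.8125: f = 0.5037 > 0 → [2.75, 2.8125]
midpoint 2.78125: f = -0.6037 < 0 → [2.78125, 2.8125]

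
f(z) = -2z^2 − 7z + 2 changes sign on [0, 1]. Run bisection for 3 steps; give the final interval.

[0.25, 0.375]

z = 0.5 gives f = -2, negative; keep [0, 0.5]
z = 0.25 gives f = 0.125, positive; keep [0.25, 0.5]
z = 0.375 gives f = -0.90625, negative; keep [0.25, 0.375]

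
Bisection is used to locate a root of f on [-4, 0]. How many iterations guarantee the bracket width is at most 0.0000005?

Width after n steps is 4/2^n. Need 2^n ≥ 4/0.0000005 = 8000000.
2^22 = 4194304 < 8000000 ≤ 2^23 = 8388608, so n = 23.

23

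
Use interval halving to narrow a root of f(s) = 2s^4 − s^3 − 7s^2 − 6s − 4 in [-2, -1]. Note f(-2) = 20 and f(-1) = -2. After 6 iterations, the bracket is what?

[-1.3125, -1.296875]

m = -1.5, f(m) = 2.75 (+); new bracket [-1.5, -1]
m = -1.25, f(m) = -0.601562 (−); new bracket [-1.5, -1.25]
m = -1.375, f(m) = 0.76416 (+); new bracket [-1.375, -1.25]
m = -1.3125, f(m) = 0.0125 (+); new bracket [-1.3125, -1.25]
m = -1.28125, f(m) = -0.3107 (−); new bracket [-1.3125, -1.28125]
m = -1.296875, f(m) = -0.1533 (−); new bracket [-1.3125, -1.296875]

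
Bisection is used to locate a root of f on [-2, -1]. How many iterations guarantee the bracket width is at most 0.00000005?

25

Width after n steps is 1/2^n. Need 2^n ≥ 1/0.00000005 = 20000000.
2^24 = 16777216 < 20000000 ≤ 2^25 = 33554432, so n = 25.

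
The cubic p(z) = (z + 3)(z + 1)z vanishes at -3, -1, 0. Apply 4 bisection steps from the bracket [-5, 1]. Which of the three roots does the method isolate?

midpoint -2: p = 2 > 0 → [-5, -2]
midpoint -3.5: p = -4.375 < 0 → [-3.5, -2]
midpoint -2.75: p = 1.203125 > 0 → [-3.5, -2.75]
midpoint -3.125: p = -0.8301 < 0 → [-3.125, -2.75]

-3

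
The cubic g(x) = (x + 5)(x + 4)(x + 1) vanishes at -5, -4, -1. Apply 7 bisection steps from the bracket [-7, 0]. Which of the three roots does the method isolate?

g(-3.5) = -1.875 < 0, so the root lies in [-3.5, 0]
g(-1.75) = -5.484375 < 0, so the root lies in [-1.75, 0]
g(-0.875) = 1.611328 > 0, so the root lies in [-1.75, -0.875]
g(-1.3125) = -3.0969 < 0, so the root lies in [-1.3125, -0.875]
g(-1.09375) = -1.0643 < 0, so the root lies in [-1.09375, -0.875]
g(-0.984375) = 0.1892 > 0, so the root lies in [-1.09375, -0.984375]
g(-1.0390625) = -0.4581 < 0, so the root lies in [-1.0390625, -0.984375]

-1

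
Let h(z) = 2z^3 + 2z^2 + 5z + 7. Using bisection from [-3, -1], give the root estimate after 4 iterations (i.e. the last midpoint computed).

h(-2) = -11 < 0, so the root lies in [-2, -1]
h(-1.5) = -2.75 < 0, so the root lies in [-1.5, -1]
h(-1.25) = -0.03125 < 0, so the root lies in [-1.25, -1]
h(-1.125) = 1.0586 > 0, so the root lies in [-1.25, -1.125]

-1.125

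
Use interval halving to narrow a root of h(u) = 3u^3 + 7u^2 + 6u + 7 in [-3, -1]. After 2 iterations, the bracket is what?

midpoint -2: h = -1 < 0 → [-2, -1]
midpoint -1.5: h = 3.625 > 0 → [-2, -1.5]

[-2, -1.5]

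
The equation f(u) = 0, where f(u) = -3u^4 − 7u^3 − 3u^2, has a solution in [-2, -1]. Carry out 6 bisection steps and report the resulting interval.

[-1.78125, -1.765625]

midpoint -1.5: f = 1.6875 > 0 → [-2, -1.5]
midpoint -1.75: f = 0.191406 > 0 → [-2, -1.75]
midpoint -1.875: f = -1.483154 < 0 → [-1.875, -1.75]
midpoint -1.8125: f = -0.5518 < 0 → [-1.8125, -1.75]
midpoint -1.78125: f = -0.158 < 0 → [-1.78125, -1.75]
midpoint -1.765625: f = 0.0221 > 0 → [-1.78125, -1.765625]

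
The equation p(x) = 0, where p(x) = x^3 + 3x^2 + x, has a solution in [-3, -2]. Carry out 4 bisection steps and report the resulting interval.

m = -2.5, p(m) = 0.625 (+); new bracket [-3, -2.5]
m = -2.75, p(m) = -0.859375 (−); new bracket [-2.75, -2.5]
m = -2.625, p(m) = -0.041016 (−); new bracket [-2.625, -2.5]
m = -2.5625, p(m) = 0.3103 (+); new bracket [-2.625, -2.5625]

[-2.625, -2.5625]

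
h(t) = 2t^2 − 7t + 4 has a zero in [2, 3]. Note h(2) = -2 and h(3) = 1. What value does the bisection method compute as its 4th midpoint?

h(2.5) = -1 < 0, so the root lies in [2.5, 3]
h(2.75) = -0.125 < 0, so the root lies in [2.75, 3]
h(2.875) = 0.40625 > 0, so the root lies in [2.75, 2.875]
h(2.8125) = 0.1328 > 0, so the root lies in [2.75, 2.8125]

2.8125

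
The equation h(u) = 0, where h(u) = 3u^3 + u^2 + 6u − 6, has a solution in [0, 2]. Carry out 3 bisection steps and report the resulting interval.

[0.5, 0.75]

h(1) = 4 > 0, so the root lies in [0, 1]
h(0.5) = -2.375 < 0, so the root lies in [0.5, 1]
h(0.75) = 0.328125 > 0, so the root lies in [0.5, 0.75]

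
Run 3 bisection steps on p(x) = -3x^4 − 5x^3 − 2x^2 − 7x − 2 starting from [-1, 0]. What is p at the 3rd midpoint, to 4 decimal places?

0.5481

p(-0.5) = 1.4375 > 0, so the root lies in [-0.5, 0]
p(-0.25) = -0.308594 < 0, so the root lies in [-0.5, -0.25]
p(-0.375) = 0.548096 > 0, so the root lies in [-0.375, -0.25]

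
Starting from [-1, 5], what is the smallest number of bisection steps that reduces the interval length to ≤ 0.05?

Width after n steps is 6/2^n. Need 2^n ≥ 6/0.05 = 120.
2^6 = 64 < 120 ≤ 2^7 = 128, so n = 7.

7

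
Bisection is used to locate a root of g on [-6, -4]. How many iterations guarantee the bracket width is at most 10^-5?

Width after n steps is 2/2^n. Need 2^n ≥ 2/10^-5 = 200000.
2^17 = 131072 < 200000 ≤ 2^18 = 262144, so n = 18.

18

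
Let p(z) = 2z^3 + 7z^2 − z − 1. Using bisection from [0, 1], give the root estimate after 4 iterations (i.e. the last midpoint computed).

p(0.5) = 0.5 > 0, so the root lies in [0, 0.5]
p(0.25) = -0.78125 < 0, so the root lies in [0.25, 0.5]
p(0.375) = -0.285156 < 0, so the root lies in [0.375, 0.5]
p(0.4375) = 0.0698 > 0, so the root lies in [0.375, 0.4375]

0.4375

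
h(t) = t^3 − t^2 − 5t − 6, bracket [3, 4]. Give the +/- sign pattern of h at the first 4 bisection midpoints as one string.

t = 3.5 gives h = 7.125, positive; keep [3, 3.5]
t = 3.25 gives h = 1.515625, positive; keep [3, 3.25]
t = 3.125 gives h = -0.873047, negative; keep [3.125, 3.25]
t = 3.1875 gives h = 0.2878, positive; keep [3.125, 3.1875]

++-+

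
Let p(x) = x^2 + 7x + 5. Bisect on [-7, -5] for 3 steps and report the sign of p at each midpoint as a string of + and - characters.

m = -6, p(m) = -1 (−); new bracket [-7, -6]
m = -6.5, p(m) = 1.75 (+); new bracket [-6.5, -6]
m = -6.25, p(m) = 0.3125 (+); new bracket [-6.25, -6]

-++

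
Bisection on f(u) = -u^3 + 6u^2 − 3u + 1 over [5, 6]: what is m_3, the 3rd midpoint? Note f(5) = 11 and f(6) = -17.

5.375

f(5.5) = -0.375 < 0, so the root lies in [5, 5.5]
f(5.25) = 5.921875 > 0, so the root lies in [5.25, 5.5]
f(5.375) = 2.931641 > 0, so the root lies in [5.375, 5.5]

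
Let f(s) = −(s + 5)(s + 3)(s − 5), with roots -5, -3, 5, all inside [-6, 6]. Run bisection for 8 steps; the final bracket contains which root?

5

f(0) = 75 > 0, so the root lies in [0, 6]
f(3) = 96 > 0, so the root lies in [3, 6]
f(4.5) = 35.625 > 0, so the root lies in [4.5, 6]
f(5.25) = -21.1406 < 0, so the root lies in [4.5, 5.25]
f(4.875) = 9.7207 > 0, so the root lies in [4.875, 5.25]
f(5.0625) = -5.0706 < 0, so the root lies in [4.875, 5.0625]
f(4.96875) = 2.4825 > 0, so the root lies in [4.96875, 5.0625]
f(5.015625) = -1.2544 < 0, so the root lies in [4.96875, 5.015625]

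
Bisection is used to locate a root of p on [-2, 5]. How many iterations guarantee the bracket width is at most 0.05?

Width after n steps is 7/2^n. Need 2^n ≥ 7/0.05 = 140.
2^7 = 128 < 140 ≤ 2^8 = 256, so n = 8.

8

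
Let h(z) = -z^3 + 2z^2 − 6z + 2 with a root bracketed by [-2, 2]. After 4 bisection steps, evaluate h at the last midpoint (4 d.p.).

0.6094

midpoint 0: h = 2 > 0 → [0, 2]
midpoint 1: h = -3 < 0 → [0, 1]
midpoint 0.5: h = -0.625 < 0 → [0, 0.5]
midpoint 0.25: h = 0.6094 > 0 → [0.25, 0.5]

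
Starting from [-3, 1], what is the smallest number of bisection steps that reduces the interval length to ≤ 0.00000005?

Width after n steps is 4/2^n. Need 2^n ≥ 4/0.00000005 = 80000000.
2^26 = 67108864 < 80000000 ≤ 2^27 = 134217728, so n = 27.

27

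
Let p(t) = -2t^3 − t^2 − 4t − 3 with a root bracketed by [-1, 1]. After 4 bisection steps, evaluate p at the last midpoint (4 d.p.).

m = 0, p(m) = -3 (−); new bracket [-1, 0]
m = -0.5, p(m) = -1 (−); new bracket [-1, -0.5]
m = -0.75, p(m) = 0.28125 (+); new bracket [-0.75, -0.5]
m = -0.625, p(m) = -0.4023 (−); new bracket [-0.75, -0.625]

-0.4023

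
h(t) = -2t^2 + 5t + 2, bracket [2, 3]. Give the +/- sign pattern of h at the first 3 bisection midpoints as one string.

m = 2.5, h(m) = 2 (+); new bracket [2.5, 3]
m = 2.75, h(m) = 0.625 (+); new bracket [2.75, 3]
m = 2.875, h(m) = -0.15625 (−); new bracket [2.75, 2.875]

++-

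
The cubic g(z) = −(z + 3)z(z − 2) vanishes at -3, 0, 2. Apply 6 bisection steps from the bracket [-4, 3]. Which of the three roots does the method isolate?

m = -0.5, g(m) = -3.125 (−); new bracket [-4, -0.5]
m = -2.25, g(m) = -7.171875 (−); new bracket [-4, -2.25]
m = -3.125, g(m) = 2.001953 (+); new bracket [-3.125, -2.25]
m = -2.6875, g(m) = -3.9368 (−); new bracket [-3.125, -2.6875]
m = -2.90625, g(m) = -1.3368 (−); new bracket [-3.125, -2.90625]
m = -3.015625, g(m) = 0.2363 (+); new bracket [-3.015625, -2.90625]

-3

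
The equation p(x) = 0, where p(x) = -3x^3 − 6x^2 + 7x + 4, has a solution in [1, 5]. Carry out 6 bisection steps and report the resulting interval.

[1.125, 1.1875]

midpoint 3: p = -110 < 0 → [1, 3]
midpoint 2: p = -30 < 0 → [1, 2]
midpoint 1.5: p = -9.125 < 0 → [1, 1.5]
midpoint 1.25: p = -2.4844 < 0 → [1, 1.25]
midpoint 1.125: p = 0.0098 > 0 → [1.125, 1.25]
midpoint 1.1875: p = -1.1721 < 0 → [1.125, 1.1875]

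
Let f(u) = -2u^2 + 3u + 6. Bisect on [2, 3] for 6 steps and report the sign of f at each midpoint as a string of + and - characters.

+-+---

u = 2.5 gives f = 1, positive; keep [2.5, 3]
u = 2.75 gives f = -0.875, negative; keep [2.5, 2.75]
u = 2.625 gives f = 0.09375, positive; keep [2.625, 2.75]
u = 2.6875 gives f = -0.3828, negative; keep [2.625, 2.6875]
u = 2.65625 gives f = -0.1426, negative; keep [2.625, 2.65625]
u = 2.640625 gives f = -0.0239, negative; keep [2.625, 2.640625]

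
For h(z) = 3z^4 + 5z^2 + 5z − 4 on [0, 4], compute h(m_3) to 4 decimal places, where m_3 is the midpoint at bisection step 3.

-0.0625

midpoint 2: h = 74 > 0 → [0, 2]
midpoint 1: h = 9 > 0 → [0, 1]
midpoint 0.5: h = -0.0625 < 0 → [0.5, 1]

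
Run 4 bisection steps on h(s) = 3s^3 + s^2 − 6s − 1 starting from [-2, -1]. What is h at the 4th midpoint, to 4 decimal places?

s = -1.5 gives h = 0.125, positive; keep [-2, -1.5]
s = -1.75 gives h = -3.515625, negative; keep [-1.75, -1.5]
s = -1.625 gives h = -1.482422, negative; keep [-1.625, -1.5]
s = -1.5625 gives h = -0.6277, negative; keep [-1.5625, -1.5]

-0.6277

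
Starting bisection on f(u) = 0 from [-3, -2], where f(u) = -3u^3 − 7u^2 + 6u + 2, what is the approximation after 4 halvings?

-2.9375

u = -2.5 gives f = -9.875, negative; keep [-3, -2.5]
u = -2.75 gives f = -5.046875, negative; keep [-3, -2.75]
u = -2.875 gives f = -1.818359, negative; keep [-3, -2.875]
u = -2.9375 gives f = 0.0149, positive; keep [-2.9375, -2.875]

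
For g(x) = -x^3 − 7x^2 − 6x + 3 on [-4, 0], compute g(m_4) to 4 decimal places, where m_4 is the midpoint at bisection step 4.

1.5156

m = -2, g(m) = -5 (−); new bracket [-2, 0]
m = -1, g(m) = 3 (+); new bracket [-2, -1]
m = -1.5, g(m) = -0.375 (−); new bracket [-1.5, -1]
m = -1.25, g(m) = 1.5156 (+); new bracket [-1.5, -1.25]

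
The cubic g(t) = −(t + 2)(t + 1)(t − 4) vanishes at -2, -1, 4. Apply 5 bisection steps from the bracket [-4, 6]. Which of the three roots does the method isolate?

g(1) = 18 > 0, so the root lies in [1, 6]
g(3.5) = 12.375 > 0, so the root lies in [3.5, 6]
g(4.75) = -29.109375 < 0, so the root lies in [3.5, 4.75]
g(4.125) = -3.9238 < 0, so the root lies in [3.5, 4.125]
g(3.8125) = 5.2449 > 0, so the root lies in [3.8125, 4.125]

4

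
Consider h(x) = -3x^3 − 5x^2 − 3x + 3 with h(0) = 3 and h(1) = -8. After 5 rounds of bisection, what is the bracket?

[0.46875, 0.5]

m = 0.5, h(m) = -0.125 (−); new bracket [0, 0.5]
m = 0.25, h(m) = 1.890625 (+); new bracket [0.25, 0.5]
m = 0.375, h(m) = 1.013672 (+); new bracket [0.375, 0.5]
m = 0.4375, h(m) = 0.4792 (+); new bracket [0.4375, 0.5]
m = 0.46875, h(m) = 0.1861 (+); new bracket [0.46875, 0.5]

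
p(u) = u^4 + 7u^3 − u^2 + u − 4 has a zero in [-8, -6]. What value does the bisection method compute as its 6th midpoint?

m = -7, p(m) = -60 (−); new bracket [-8, -7]
m = -7.5, p(m) = 143.1875 (+); new bracket [-7.5, -7]
m = -7.25, p(m) = 31.457031 (+); new bracket [-7.25, -7]
m = -7.125, p(m) = -16.6775 (−); new bracket [-7.25, -7.125]
m = -7.1875, p(m) = 6.7725 (+); new bracket [-7.1875, -7.125]
m = -7.15625, p(m) = -5.1048 (−); new bracket [-7.1875, -7.15625]

-7.15625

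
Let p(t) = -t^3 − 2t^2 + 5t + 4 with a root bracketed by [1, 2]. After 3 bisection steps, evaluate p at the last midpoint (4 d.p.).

-0.2480

midpoint 1.5: p = 3.625 > 0 → [1.5, 2]
midpoint 1.75: p = 1.265625 > 0 → [1.75, 2]
midpoint 1.875: p = -0.248047 < 0 → [1.75, 1.875]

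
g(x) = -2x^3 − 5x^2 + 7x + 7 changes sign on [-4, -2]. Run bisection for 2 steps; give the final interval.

x = -3 gives g = -5, negative; keep [-4, -3]
x = -3.5 gives g = 7, positive; keep [-3.5, -3]

[-3.5, -3]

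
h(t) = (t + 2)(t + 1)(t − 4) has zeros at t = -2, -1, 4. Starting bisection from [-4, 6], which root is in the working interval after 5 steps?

4

m = 1, h(m) = -18 (−); new bracket [1, 6]
m = 3.5, h(m) = -12.375 (−); new bracket [3.5, 6]
m = 4.75, h(m) = 29.109375 (+); new bracket [3.5, 4.75]
m = 4.125, h(m) = 3.9238 (+); new bracket [3.5, 4.125]
m = 3.8125, h(m) = -5.2449 (−); new bracket [3.8125, 4.125]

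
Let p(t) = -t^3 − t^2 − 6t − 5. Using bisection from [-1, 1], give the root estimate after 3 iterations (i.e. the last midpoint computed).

-0.75

m = 0, p(m) = -5 (−); new bracket [-1, 0]
m = -0.5, p(m) = -2.125 (−); new bracket [-1, -0.5]
m = -0.75, p(m) = -0.640625 (−); new bracket [-1, -0.75]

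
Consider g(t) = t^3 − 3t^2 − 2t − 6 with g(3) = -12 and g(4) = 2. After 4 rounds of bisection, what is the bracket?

[3.875, 3.9375]

m = 3.5, g(m) = -6.875 (−); new bracket [3.5, 4]
m = 3.75, g(m) = -2.953125 (−); new bracket [3.75, 4]
m = 3.875, g(m) = -0.611328 (−); new bracket [3.875, 4]
m = 3.9375, g(m) = 0.6599 (+); new bracket [3.875, 3.9375]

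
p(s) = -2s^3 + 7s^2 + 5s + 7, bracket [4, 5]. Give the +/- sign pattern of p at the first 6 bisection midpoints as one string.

-+---+

midpoint 4.5: p = -11 < 0 → [4, 4.5]
midpoint 4.25: p = 1.15625 > 0 → [4.25, 4.5]
midpoint 4.375: p = -4.621094 < 0 → [4.25, 4.375]
midpoint 4.3125: p = -1.6587 < 0 → [4.25, 4.3125]
midpoint 4.28125: p = -0.233 < 0 → [4.25, 4.28125]
midpoint 4.265625: p = 0.4662 > 0 → [4.265625, 4.28125]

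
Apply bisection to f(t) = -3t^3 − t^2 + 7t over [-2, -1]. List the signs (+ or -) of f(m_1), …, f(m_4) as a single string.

t = -1.5 gives f = -2.625, negative; keep [-2, -1.5]
t = -1.75 gives f = 0.765625, positive; keep [-1.75, -1.5]
t = -1.625 gives f = -1.142578, negative; keep [-1.75, -1.625]
t = -1.6875 gives f = -0.2439, negative; keep [-1.75, -1.6875]

-+--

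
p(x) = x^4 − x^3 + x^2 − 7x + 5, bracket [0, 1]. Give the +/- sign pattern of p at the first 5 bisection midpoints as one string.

++--+

midpoint 0.5: p = 1.6875 > 0 → [0.5, 1]
midpoint 0.75: p = 0.207031 > 0 → [0.75, 1]
midpoint 0.875: p = -0.443115 < 0 → [0.75, 0.875]
midpoint 0.8125: p = -0.1279 < 0 → [0.75, 0.8125]
midpoint 0.78125: p = 0.0373 > 0 → [0.78125, 0.8125]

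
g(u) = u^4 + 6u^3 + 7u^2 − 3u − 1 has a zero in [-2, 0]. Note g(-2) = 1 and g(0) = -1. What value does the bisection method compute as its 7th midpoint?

-0.234375

midpoint -1: g = 4 > 0 → [-1, 0]
midpoint -0.5: g = 1.5625 > 0 → [-0.5, 0]
midpoint -0.25: g = 0.097656 > 0 → [-0.25, 0]
midpoint -0.125: g = -0.5271 < 0 → [-0.25, -0.125]
midpoint -0.1875: g = -0.2297 < 0 → [-0.25, -0.1875]
midpoint -0.21875: g = -0.0693 < 0 → [-0.25, -0.21875]
midpoint -0.234375: g = 0.0134 > 0 → [-0.234375, -0.21875]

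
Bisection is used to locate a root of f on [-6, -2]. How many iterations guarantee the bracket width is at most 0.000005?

Width after n steps is 4/2^n. Need 2^n ≥ 4/0.000005 = 800000.
2^19 = 524288 < 800000 ≤ 2^20 = 1048576, so n = 20.

20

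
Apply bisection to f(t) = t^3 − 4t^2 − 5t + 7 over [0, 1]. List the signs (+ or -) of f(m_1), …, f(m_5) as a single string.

m = 0.5, f(m) = 3.625 (+); new bracket [0.5, 1]
m = 0.75, f(m) = 1.421875 (+); new bracket [0.75, 1]
m = 0.875, f(m) = 0.232422 (+); new bracket [0.875, 1]
m = 0.9375, f(m) = -0.3792 (−); new bracket [0.875, 0.9375]
m = 0.90625, f(m) = -0.0721 (−); new bracket [0.875, 0.90625]

+++--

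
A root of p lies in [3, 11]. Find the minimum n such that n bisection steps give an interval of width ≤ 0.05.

Width after n steps is 8/2^n. Need 2^n ≥ 8/0.05 = 160.
2^7 = 128 < 160 ≤ 2^8 = 256, so n = 8.

8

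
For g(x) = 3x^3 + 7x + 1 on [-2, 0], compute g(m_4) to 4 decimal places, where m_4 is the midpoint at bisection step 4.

midpoint -1: g = -9 < 0 → [-1, 0]
midpoint -0.5: g = -2.875 < 0 → [-0.5, 0]
midpoint -0.25: g = -0.796875 < 0 → [-0.25, 0]
midpoint -0.125: g = 0.1191 > 0 → [-0.25, -0.125]

0.1191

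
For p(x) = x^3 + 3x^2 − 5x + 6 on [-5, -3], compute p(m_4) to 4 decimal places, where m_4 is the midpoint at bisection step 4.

midpoint -4: p = 10 > 0 → [-5, -4]
midpoint -4.5: p = -1.875 < 0 → [-4.5, -4]
midpoint -4.25: p = 4.671875 > 0 → [-4.5, -4.25]
midpoint -4.375: p = 1.5566 > 0 → [-4.5, -4.375]

1.5566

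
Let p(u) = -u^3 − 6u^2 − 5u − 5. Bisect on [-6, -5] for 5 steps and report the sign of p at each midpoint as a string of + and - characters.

u = -5.5 gives p = 7.375, positive; keep [-5.5, -5]
u = -5.25 gives p = 0.578125, positive; keep [-5.25, -5]
u = -5.125 gives p = -2.357422, negative; keep [-5.25, -5.125]
u = -5.1875 gives p = -0.927, negative; keep [-5.25, -5.1875]
u = -5.21875 gives p = -0.1839, negative; keep [-5.25, -5.21875]

++---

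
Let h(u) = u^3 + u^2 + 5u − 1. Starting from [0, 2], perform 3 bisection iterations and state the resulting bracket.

midpoint 1: h = 6 > 0 → [0, 1]
midpoint 0.5: h = 1.875 > 0 → [0, 0.5]
midpoint 0.25: h = 0.328125 > 0 → [0, 0.25]

[0, 0.25]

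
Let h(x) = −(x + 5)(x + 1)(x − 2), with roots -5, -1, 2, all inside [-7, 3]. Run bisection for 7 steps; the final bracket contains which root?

m = -2, h(m) = -12 (−); new bracket [-7, -2]
m = -4.5, h(m) = -11.375 (−); new bracket [-7, -4.5]
m = -5.75, h(m) = 27.609375 (+); new bracket [-5.75, -4.5]
m = -5.125, h(m) = 3.6738 (+); new bracket [-5.125, -4.5]
m = -4.8125, h(m) = -4.8699 (−); new bracket [-5.125, -4.8125]
m = -4.96875, h(m) = -0.8643 (−); new bracket [-5.125, -4.96875]
m = -5.046875, h(m) = 1.3368 (+); new bracket [-5.046875, -4.96875]

-5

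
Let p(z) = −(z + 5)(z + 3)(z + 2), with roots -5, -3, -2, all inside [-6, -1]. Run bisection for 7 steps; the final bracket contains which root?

z = -3.5 gives p = -1.125, negative; keep [-6, -3.5]
z = -4.75 gives p = -1.203125, negative; keep [-6, -4.75]
z = -5.375 gives p = 3.005859, positive; keep [-5.375, -4.75]
z = -5.0625 gives p = 0.3948, positive; keep [-5.0625, -4.75]
z = -4.90625 gives p = -0.5194, negative; keep [-5.0625, -4.90625]
z = -4.984375 gives p = -0.0925, negative; keep [-5.0625, -4.984375]
z = -5.0234375 gives p = 0.1434, positive; keep [-5.0234375, -4.984375]

-5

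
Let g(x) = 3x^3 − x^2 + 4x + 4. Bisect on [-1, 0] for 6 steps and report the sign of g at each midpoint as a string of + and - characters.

+-+-+-

x = -0.5 gives g = 1.375, positive; keep [-1, -0.5]
x = -0.75 gives g = -0.828125, negative; keep [-0.75, -0.5]
x = -0.625 gives g = 0.376953, positive; keep [-0.75, -0.625]
x = -0.6875 gives g = -0.1975, negative; keep [-0.6875, -0.625]
x = -0.65625 gives g = 0.0965, positive; keep [-0.6875, -0.65625]
x = -0.671875 gives g = -0.0488, negative; keep [-0.671875, -0.65625]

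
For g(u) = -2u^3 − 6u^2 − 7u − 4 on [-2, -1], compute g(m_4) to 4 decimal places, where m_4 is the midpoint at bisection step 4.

-0.0815

u = -1.5 gives g = -0.25, negative; keep [-2, -1.5]
u = -1.75 gives g = 0.59375, positive; keep [-1.75, -1.5]
u = -1.625 gives g = 0.113281, positive; keep [-1.625, -1.5]
u = -1.5625 gives g = -0.0815, negative; keep [-1.625, -1.5625]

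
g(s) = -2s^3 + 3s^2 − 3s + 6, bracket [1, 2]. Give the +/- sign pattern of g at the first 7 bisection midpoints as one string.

midpoint 1.5: g = 1.5 > 0 → [1.5, 2]
midpoint 1.75: g = -0.78125 < 0 → [1.5, 1.75]
midpoint 1.625: g = 0.464844 > 0 → [1.625, 1.75]
midpoint 1.6875: g = -0.1304 < 0 → [1.625, 1.6875]
midpoint 1.65625: g = 0.174 > 0 → [1.65625, 1.6875]
midpoint 1.671875: g = 0.0235 > 0 → [1.671875, 1.6875]
midpoint 1.6796875: g = -0.053 < 0 → [1.671875, 1.6796875]

+-+-++-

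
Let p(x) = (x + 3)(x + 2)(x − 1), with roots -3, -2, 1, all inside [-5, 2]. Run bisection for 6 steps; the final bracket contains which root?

p(-1.5) = -1.875 < 0, so the root lies in [-1.5, 2]
p(0.25) = -5.484375 < 0, so the root lies in [0.25, 2]
p(1.125) = 1.611328 > 0, so the root lies in [0.25, 1.125]
p(0.6875) = -3.0969 < 0, so the root lies in [0.6875, 1.125]
p(0.90625) = -1.0643 < 0, so the root lies in [0.90625, 1.125]
p(1.015625) = 0.1892 > 0, so the root lies in [0.90625, 1.015625]

1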